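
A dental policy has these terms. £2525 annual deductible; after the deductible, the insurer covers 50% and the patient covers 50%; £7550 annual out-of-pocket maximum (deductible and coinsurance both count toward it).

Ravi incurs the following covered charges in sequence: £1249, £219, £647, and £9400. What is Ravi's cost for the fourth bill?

#1 (£1249): entire amount goes to the deductible. Patient pays £1249; OOP now £1249.
#2 (£219): entire amount goes to the deductible. Patient pays £219; OOP now £1468.
#3 (£647): all of it applies to the deductible. Cost to patient: £647. OOP to date £2115.
#4 (£9400): £410 finishes the deductible; £8990 goes to coinsurance; 50% of £8990 = £4495. Patient pays £4905; OOP now £7020.

£4905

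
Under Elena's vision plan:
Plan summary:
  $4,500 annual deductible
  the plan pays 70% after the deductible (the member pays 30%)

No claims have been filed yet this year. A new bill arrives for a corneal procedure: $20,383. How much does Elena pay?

$9,264.90

Nothing has been paid toward the $4,500 deductible, so the first $4,500 of this charge is applied there.
That leaves $20,383 − $4,500 = $15,883 for coinsurance.
Member's 30% share of $15,883 is $4,764.90.
Member responsibility: $4,500 + $4,764.90 = $9,264.90.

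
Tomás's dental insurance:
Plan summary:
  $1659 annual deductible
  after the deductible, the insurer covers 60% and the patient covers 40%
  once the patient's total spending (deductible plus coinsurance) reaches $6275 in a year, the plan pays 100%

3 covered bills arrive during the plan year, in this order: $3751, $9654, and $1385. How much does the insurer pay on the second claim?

Claim 1 — $3751: $1659 finishes the deductible; $2092 goes to coinsurance; patient's 40% is $836.80. Patient owes $2495.80 (running OOP $2495.80). Insurer: $3751 − $2495.80 = $1255.20.
Claim 2 — $9654: deductible already satisfied, so patient's share is 40% × $9654 = $3861.60. Adding that to $2495.80 gives $6357.40, past the $6275 cap; patient pays only $6275 − $2495.80 = $3779.20. Insurer: $9654 − $3779.20 = $5874.80.

$5874.80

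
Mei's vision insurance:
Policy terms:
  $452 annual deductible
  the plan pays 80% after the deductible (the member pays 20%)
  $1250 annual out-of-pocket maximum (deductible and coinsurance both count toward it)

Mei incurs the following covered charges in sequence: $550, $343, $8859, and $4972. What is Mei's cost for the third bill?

Claim 1 ($550): $452 to deductible, leaving $98; member's 20% is $19.60. Member owes $471.60 (running OOP $471.60).
Claim 2 ($343): deductible met; 20% of $343 = $68.60. Member owes $68.60 (running OOP $540.20).
Claim 3 ($8859): deductible met; 20% of $8859 = $1771.80. That would push OOP to $2312, over the $1250 cap, so member pays $1250 − $540.20 = $709.80.

$709.80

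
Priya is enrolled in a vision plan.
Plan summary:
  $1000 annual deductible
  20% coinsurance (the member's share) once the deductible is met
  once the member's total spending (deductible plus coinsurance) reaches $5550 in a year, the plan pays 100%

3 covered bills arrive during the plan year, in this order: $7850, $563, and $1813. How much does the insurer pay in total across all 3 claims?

$7380.80

Bill 1, $7850: $1000 to deductible, leaving $6850; 20% of $6850 = $1370. Cost to member: $2370. OOP to date $2370. Insurer: $7850 − $2370 = $5480.
Bill 2, $563: deductible met; 20% of $563 = $112.60. Member pays $112.60; OOP now $2482.60. Insurer: $563 − $112.60 = $450.40.
Bill 3, $1813: deductible already satisfied, so member's share is 20% × $1813 = $362.60. Member pays $362.60; OOP now $2845.20. Insurer: $1813 − $362.60 = $1450.40.
Insurer total = bills − member's total = $10226 − $2845.20 = $7380.80.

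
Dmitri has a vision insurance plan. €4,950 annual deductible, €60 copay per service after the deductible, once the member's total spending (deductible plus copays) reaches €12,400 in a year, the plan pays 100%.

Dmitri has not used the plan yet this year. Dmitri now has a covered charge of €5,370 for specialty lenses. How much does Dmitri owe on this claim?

Nothing has been paid toward the €4,950 deductible, so the first €4,950 of this charge is applied there.
After the €4,950 deductible portion, €5,370 − €4,950 = €420 is subject to the copay.
Copay on this service: €60.
Member responsibility before any cap: €4,950 + €60 = €5,010.
Total out-of-pocket so far would be €0 + €5,010 = €5,010, below the €12,400 cap — no reduction.

€5,010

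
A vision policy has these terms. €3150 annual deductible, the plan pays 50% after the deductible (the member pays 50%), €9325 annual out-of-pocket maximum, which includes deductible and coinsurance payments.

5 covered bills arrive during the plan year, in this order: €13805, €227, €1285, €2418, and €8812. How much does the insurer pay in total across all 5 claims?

Claim 1 — €13805: deductible takes €3150, €10655 remains; member's 50% is €5327.50. Member pays €8477.50; OOP now €8477.50. Insurer: €13805 − €8477.50 = €5327.50.
Claim 2 — €227: deductible already satisfied, so member's share is 50% × €227 = €113.50. Member owes €113.50 (running OOP €8591). Insurer: €227 − €113.50 = €113.50.
Claim 3 — €1285: deductible met; 50% of €1285 = €642.50. Cost to member: €642.50. OOP to date €9233.50. Plan pays €1285 − €642.50 = €642.50.
Claim 4 — €2418: deductible already satisfied, so member's share is 50% × €2418 = €1209. Adding that to €9233.50 gives €10442.50, past the €9325 cap; member pays only €9325 − €9233.50 = €91.50. Insurer: €2418 − €91.50 = €2326.50.
Claim 5 — €8812: deductible already satisfied, so member's share is 50% × €8812 = €4406. Adding that to €9325 gives €13731, past the €9325 cap; member pays only €9325 − €9325 = €0. Plan pays €8812 − €0 = €8812.
Insurer total = bills − member's total = €26547 − €9325 = €17222.

€17222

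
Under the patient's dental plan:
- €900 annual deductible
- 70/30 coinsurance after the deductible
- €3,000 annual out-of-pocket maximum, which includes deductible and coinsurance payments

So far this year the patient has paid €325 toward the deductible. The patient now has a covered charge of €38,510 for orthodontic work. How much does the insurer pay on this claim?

Remaining deductible: €900 − €325 = €575.
The remaining €37,935 (= €38,510 − €575) moves to coinsurance.
30% of €37,935 = €11,380.50 falls to the patient.
That puts the patient's cost at €575 + €11,380.50 = €11,955.50 before any cap.
Year-to-date out-of-pocket would reach €325 + €11,955.50 = €12,280.50, above the €3,000 maximum, so the patient pays only €3,000 − €325 = €2,675.
The plan picks up €38,510 − €2,675 = €35,835.

€35,835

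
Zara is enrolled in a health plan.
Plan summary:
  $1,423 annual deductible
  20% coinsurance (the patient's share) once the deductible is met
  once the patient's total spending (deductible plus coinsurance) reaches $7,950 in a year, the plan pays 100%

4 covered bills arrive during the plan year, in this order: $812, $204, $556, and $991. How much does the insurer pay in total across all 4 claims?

$912

Bill 1, $812: fully absorbed by the deductible. Patient owes $812 (running OOP $812). Plan pays $812 − $812 = $0.
Bill 2, $204: all of it applies to the deductible. Patient pays $204; OOP now $1,016. Plan pays $204 − $204 = $0.
Bill 3, $556: deductible takes $407, $149 remains; 20% of $149 = $29.80. Cost to patient: $436.80. OOP to date $1,452.80. Insurer: $556 − $436.80 = $119.20.
Bill 4, $991: deductible already satisfied, so patient's share is 20% × $991 = $198.20. Patient pays $198.20; OOP now $1,651. Insurer: $991 − $198.20 = $792.80.
Insurer total = bills − patient's total = $2,563 − $1,651 = $912.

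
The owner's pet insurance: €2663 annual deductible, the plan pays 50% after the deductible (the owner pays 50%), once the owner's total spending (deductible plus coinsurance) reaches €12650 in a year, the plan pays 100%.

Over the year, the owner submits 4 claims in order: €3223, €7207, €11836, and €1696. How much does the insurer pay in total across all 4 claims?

€11312

Claim 1 (€3223): €2663 to deductible, leaving €560; coinsurance €560 × 50% = €280. Owner owes €2943 (running OOP €2943). Insurer: €3223 − €2943 = €280.
Claim 2 (€7207): deductible met; 50% of €7207 = €3603.50. Owner owes €3603.50 (running OOP €6546.50). Plan pays €7207 − €3603.50 = €3603.50.
Claim 3 (€11836): deductible already satisfied, so owner's share is 50% × €11836 = €5918. Owner owes €5918 (running OOP €12464.50). Insurer: €11836 − €5918 = €5918.
Claim 4 (€1696): 50% coinsurance on €1696 = €848. OOP would hit €13312.50 > €12650, so the cap limits the owner to €12650 − €12464.50 = €185.50. Plan pays €1696 − €185.50 = €1510.50.
Insurer total: €280 + €3603.50 + €5918 + €1510.50 = €11312.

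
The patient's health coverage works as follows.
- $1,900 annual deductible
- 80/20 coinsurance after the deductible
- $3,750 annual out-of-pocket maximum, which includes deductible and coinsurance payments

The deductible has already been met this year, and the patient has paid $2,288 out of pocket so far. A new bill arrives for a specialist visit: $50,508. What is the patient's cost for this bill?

With the deductible met, the entire $50,508 is subject to coinsurance.
Patient's 20% share of $50,508 is $10,101.60.
Adding $10,101.60 to the $2,288 already spent would give $12,389.60, which exceeds the $3,750 cap; the patient pays just $3,750 − $2,288 = $1,462.

$1,462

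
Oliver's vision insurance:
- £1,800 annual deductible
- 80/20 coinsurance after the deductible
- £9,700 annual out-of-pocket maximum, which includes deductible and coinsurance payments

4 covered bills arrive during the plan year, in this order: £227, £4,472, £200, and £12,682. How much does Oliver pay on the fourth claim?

Claim 1 (£227): all of it applies to the deductible. Member owes £227 (running OOP £227).
Claim 2 (£4,472): £1,573 to deductible, leaving £2,899; member's 20% is £579.80. Member owes £2,152.80 (running OOP £2,379.80).
Claim 3 (£200): deductible already satisfied, so member's share is 20% × £200 = £40. Member pays £40; OOP now £2,419.80.
Claim 4 (£12,682): deductible already satisfied, so member's share is 20% × £12,682 = £2,536.40. Cost to member: £2,536.40. OOP to date £4,956.20.

£2,536.40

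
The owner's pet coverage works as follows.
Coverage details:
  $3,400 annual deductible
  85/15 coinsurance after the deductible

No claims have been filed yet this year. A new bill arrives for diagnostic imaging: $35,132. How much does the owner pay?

$8,159.80

The full $3,400 deductible is still open; $3,400 of this bill applies to it.
The remaining $31,732 (= $35,132 − $3,400) moves to coinsurance.
Coinsurance: $31,732 × 15% = $4,759.80.
Owner responsibility: $3,400 + $4,759.80 = $8,159.80.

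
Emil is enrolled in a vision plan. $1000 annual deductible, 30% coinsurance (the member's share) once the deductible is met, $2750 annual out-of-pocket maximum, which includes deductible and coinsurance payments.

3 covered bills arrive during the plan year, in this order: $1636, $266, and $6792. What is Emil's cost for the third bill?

#1 ($1636): $1000 to deductible, leaving $636; coinsurance $636 × 30% = $190.80. Member pays $1190.80; OOP now $1190.80.
#2 ($266): deductible already satisfied, so member's share is 30% × $266 = $79.80. Member owes $79.80 (running OOP $1270.60).
#3 ($6792): 30% coinsurance on $6792 = $2037.60. Adding that to $1270.60 gives $3308.20, past the $2750 cap; member pays only $2750 − $1270.60 = $1479.40.

$1479.40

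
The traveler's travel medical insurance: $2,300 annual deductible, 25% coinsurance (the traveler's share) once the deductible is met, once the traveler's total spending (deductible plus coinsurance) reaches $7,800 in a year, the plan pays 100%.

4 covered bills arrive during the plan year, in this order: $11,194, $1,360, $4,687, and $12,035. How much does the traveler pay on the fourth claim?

$1,764.75

Bill 1, $11,194: $2,300 to deductible, leaving $8,894; coinsurance $8,894 × 25% = $2,223.50. Cost to traveler: $4,523.50. OOP to date $4,523.50.
Bill 2, $1,360: deductible met; 25% of $1,360 = $340. Traveler pays $340; OOP now $4,863.50.
Bill 3, $4,687: 25% coinsurance on $4,687 = $1,171.75. Cost to traveler: $1,171.75. OOP to date $6,035.25.
Bill 4, $12,035: 25% coinsurance on $12,035 = $3,008.75. That would push OOP to $9,044, over the $7,800 cap, so traveler pays $7,800 − $6,035.25 = $1,764.75.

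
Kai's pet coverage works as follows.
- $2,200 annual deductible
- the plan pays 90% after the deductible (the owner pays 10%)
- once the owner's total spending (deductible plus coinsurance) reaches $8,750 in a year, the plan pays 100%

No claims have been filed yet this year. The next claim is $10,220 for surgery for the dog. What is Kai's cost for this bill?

The full $2,200 deductible is still open; $2,200 of this bill applies to it.
After the $2,200 deductible portion, $10,220 − $2,200 = $8,020 is subject to coinsurance.
10% of $8,020 = $802 falls to the owner.
That puts the owner's cost at $2,200 + $802 = $3,002 before any cap.
Year-to-date out-of-pocket becomes $0 + $3,002 = $3,002, still under the $8,750 maximum, so no cap applies.

$3,002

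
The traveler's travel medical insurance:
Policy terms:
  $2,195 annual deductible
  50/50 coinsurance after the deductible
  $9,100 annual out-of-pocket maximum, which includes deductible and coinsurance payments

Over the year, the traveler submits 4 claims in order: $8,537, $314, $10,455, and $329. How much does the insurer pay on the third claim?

$6,878

Claim 1 ($8,537): $2,195 finishes the deductible; $6,342 goes to coinsurance; 50% of $6,342 = $3,171. Traveler pays $5,366; OOP now $5,366. Plan pays $8,537 − $5,366 = $3,171.
Claim 2 ($314): deductible already satisfied, so traveler's share is 50% × $314 = $157. Cost to traveler: $157. OOP to date $5,523. Plan pays $314 − $157 = $157.
Claim 3 ($10,455): deductible met; 50% of $10,455 = $5,227.50. Adding that to $5,523 gives $10,750.50, past the $9,100 cap; traveler pays only $9,100 − $5,523 = $3,577. Insurer: $10,455 − $3,577 = $6,878.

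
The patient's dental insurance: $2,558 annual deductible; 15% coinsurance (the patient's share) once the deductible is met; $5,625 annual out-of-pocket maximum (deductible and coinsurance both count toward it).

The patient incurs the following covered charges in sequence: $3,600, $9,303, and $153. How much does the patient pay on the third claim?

$22.95

Claim 1 ($3,600): $2,558 finishes the deductible; $1,042 goes to coinsurance; patient's 15% is $156.30. Cost to patient: $2,714.30. OOP to date $2,714.30.
Claim 2 ($9,303): 15% coinsurance on $9,303 = $1,395.45. Patient pays $1,395.45; OOP now $4,109.75.
Claim 3 ($153): 15% coinsurance on $153 = $22.95. Cost to patient: $22.95. OOP to date $4,132.70.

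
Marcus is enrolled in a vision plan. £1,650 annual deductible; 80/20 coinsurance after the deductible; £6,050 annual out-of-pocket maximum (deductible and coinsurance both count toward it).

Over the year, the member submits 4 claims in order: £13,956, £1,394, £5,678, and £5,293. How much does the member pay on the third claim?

Claim 1 (£13,956): deductible takes £1,650, £12,306 remains; coinsurance £12,306 × 20% = £2,461.20. Member owes £4,111.20 (running OOP £4,111.20).
Claim 2 (£1,394): 20% coinsurance on £1,394 = £278.80. Cost to member: £278.80. OOP to date £4,390.
Claim 3 (£5,678): deductible met; 20% of £5,678 = £1,135.60. Cost to member: £1,135.60. OOP to date £5,525.60.

£1,135.60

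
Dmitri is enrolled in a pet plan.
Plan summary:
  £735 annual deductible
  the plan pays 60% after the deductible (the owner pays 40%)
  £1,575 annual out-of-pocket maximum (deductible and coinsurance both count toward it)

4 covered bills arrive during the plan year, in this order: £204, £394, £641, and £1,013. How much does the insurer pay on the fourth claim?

Claim 1 — £204: fully absorbed by the deductible. Cost to owner: £204. OOP to date £204. Insurer: £204 − £204 = £0.
Claim 2 — £394: entire amount goes to the deductible. Cost to owner: £394. OOP to date £598. Plan pays £394 − £394 = £0.
Claim 3 — £641: £137 finishes the deductible; £504 goes to coinsurance; coinsurance £504 × 40% = £201.60. Cost to owner: £338.60. OOP to date £936.60. Plan pays £641 − £338.60 = £302.40.
Claim 4 — £1,013: 40% coinsurance on £1,013 = £405.20. Cost to owner: £405.20. OOP to date £1,341.80. Plan pays £1,013 − £405.20 = £607.80.

£607.80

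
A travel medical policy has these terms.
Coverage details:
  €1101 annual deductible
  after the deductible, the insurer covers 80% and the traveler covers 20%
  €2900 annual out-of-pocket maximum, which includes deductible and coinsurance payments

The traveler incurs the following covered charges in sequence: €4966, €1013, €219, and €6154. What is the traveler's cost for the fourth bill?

Claim 1 (€4966): €1101 to deductible, leaving €3865; traveler's 20% is €773. Traveler owes €1874 (running OOP €1874).
Claim 2 (€1013): 20% coinsurance on €1013 = €202.60. Cost to traveler: €202.60. OOP to date €2076.60.
Claim 3 (€219): deductible met; 20% of €219 = €43.80. Traveler owes €43.80 (running OOP €2120.40).
Claim 4 (€6154): deductible met; 20% of €6154 = €1230.80. OOP would hit €3351.20 > €2900, so the cap limits the traveler to €2900 − €2120.40 = €779.60.

€779.60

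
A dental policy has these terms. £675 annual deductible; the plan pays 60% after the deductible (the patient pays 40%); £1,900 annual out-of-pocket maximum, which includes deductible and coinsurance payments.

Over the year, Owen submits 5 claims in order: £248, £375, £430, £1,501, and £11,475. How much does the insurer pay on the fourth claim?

Claim 1 (£248): entire amount goes to the deductible. Patient owes £248 (running OOP £248). Insurer: £248 − £248 = £0.
Claim 2 (£375): entire amount goes to the deductible. Patient pays £375; OOP now £623. Insurer: £375 − £375 = £0.
Claim 3 (£430): £52 to deductible, leaving £378; patient's 40% is £151.20. Cost to patient: £203.20. OOP to date £826.20. Plan pays £430 − £203.20 = £226.80.
Claim 4 (£1,501): deductible met; 40% of £1,501 = £600.40. Patient owes £600.40 (running OOP £1,426.60). Plan pays £1,501 − £600.40 = £900.60.

£900.60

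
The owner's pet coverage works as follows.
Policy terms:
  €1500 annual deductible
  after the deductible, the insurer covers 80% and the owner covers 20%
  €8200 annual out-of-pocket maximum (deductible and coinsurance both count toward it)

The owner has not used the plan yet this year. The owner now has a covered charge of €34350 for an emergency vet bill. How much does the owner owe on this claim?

€8070

The full €1500 deductible is still open; €1500 of this bill applies to it.
That leaves €34350 − €1500 = €32850 for coinsurance.
Coinsurance: €32850 × 20% = €6570.
Owner responsibility before any cap: €1500 + €6570 = €8070.
Cumulative spending €0 + €8070 = €8070 stays under the €8200 maximum.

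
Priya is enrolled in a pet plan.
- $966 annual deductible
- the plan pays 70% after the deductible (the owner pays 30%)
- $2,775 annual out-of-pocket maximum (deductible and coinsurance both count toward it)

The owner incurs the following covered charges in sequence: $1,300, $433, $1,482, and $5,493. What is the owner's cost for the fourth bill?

$1,134.30

#1 ($1,300): deductible takes $966, $334 remains; coinsurance $334 × 30% = $100.20. Cost to owner: $1,066.20. OOP to date $1,066.20.
#2 ($433): 30% coinsurance on $433 = $129.90. Owner pays $129.90; OOP now $1,196.10.
#3 ($1,482): deductible already satisfied, so owner's share is 30% × $1,482 = $444.60. Owner owes $444.60 (running OOP $1,640.70).
#4 ($5,493): deductible met; 30% of $5,493 = $1,647.90. OOP would hit $3,288.60 > $2,775, so the cap limits the owner to $2,775 − $1,640.70 = $1,134.30.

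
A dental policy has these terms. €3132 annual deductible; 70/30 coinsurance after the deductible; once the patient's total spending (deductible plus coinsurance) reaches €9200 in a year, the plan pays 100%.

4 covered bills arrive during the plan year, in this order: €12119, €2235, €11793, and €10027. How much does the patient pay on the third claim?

€2701.40

Claim 1 (€12119): deductible takes €3132, €8987 remains; patient's 30% is €2696.10. Cost to patient: €5828.10. OOP to date €5828.10.
Claim 2 (€2235): deductible met; 30% of €2235 = €670.50. Patient owes €670.50 (running OOP €6498.60).
Claim 3 (€11793): 30% coinsurance on €11793 = €3537.90. That would push OOP to €10036.50, over the €9200 cap, so patient pays €9200 − €6498.60 = €2701.40.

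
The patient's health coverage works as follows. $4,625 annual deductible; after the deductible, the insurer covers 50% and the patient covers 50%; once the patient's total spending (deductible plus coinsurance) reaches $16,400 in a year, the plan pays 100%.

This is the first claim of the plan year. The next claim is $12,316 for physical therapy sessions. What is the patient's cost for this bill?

$8,470.50

Deductible not yet touched, so the first $4,625 of the bill goes to the deductible.
The remaining $7,691 (= $12,316 − $4,625) moves to coinsurance.
50% of $7,691 = $3,845.50 falls to the patient.
Patient responsibility before any cap: $4,625 + $3,845.50 = $8,470.50.
Total out-of-pocket so far would be $0 + $8,470.50 = $8,470.50, below the $16,400 cap — no reduction.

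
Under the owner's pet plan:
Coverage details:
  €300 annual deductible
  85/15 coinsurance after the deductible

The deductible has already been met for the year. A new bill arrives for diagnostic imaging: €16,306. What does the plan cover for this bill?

€13,860.10

The deductible is already satisfied, so the full bill goes to coinsurance.
15% of €16,306 = €2,445.90 falls to the owner.
The plan picks up €16,306 − €2,445.90 = €13,860.10.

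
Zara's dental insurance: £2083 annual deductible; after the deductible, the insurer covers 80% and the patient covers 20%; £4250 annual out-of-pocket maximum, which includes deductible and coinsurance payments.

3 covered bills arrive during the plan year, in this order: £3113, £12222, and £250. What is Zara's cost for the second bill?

Claim 1 (£3113): £2083 to deductible, leaving £1030; patient's 20% is £206. Patient pays £2289; OOP now £2289.
Claim 2 (£12222): deductible already satisfied, so patient's share is 20% × £12222 = £2444.40. OOP would hit £4733.40 > £4250, so the cap limits the patient to £4250 − £2289 = £1961.

£1961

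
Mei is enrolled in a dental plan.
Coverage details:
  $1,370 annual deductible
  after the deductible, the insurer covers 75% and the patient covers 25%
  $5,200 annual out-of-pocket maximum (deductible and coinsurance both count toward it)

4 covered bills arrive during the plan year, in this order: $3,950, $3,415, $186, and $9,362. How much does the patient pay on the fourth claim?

$2,284.75

Bill 1, $3,950: $1,370 to deductible, leaving $2,580; patient's 25% is $645. Patient pays $2,015; OOP now $2,015.
Bill 2, $3,415: deductible met; 25% of $3,415 = $853.75. Cost to patient: $853.75. OOP to date $2,868.75.
Bill 3, $186: 25% coinsurance on $186 = $46.50. Cost to patient: $46.50. OOP to date $2,915.25.
Bill 4, $9,362: deductible met; 25% of $9,362 = $2,340.50. That would push OOP to $5,255.75, over the $5,200 cap, so patient pays $5,200 − $2,915.25 = $2,284.75.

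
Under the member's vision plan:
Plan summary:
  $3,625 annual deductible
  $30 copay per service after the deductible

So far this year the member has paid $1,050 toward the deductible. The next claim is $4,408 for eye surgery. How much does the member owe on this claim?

Deductible still to meet: $3,625 − $1,050 = $2,575.
The remaining $1,833 (= $4,408 − $2,575) moves to the copay.
Copay on this service: $30.
That puts the member's cost at $2,575 + $30 = $2,605.

$2,605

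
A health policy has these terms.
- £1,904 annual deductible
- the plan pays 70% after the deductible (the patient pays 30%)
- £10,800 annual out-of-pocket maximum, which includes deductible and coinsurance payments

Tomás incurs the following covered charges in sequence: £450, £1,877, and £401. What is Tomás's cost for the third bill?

#1 (£450): fully absorbed by the deductible. Patient owes £450 (running OOP £450).
#2 (£1,877): £1,454 finishes the deductible; £423 goes to coinsurance; 30% of £423 = £126.90. Patient owes £1,580.90 (running OOP £2,030.90).
#3 (£401): deductible met; 30% of £401 = £120.30. Cost to patient: £120.30. OOP to date £2,151.20.

£120.30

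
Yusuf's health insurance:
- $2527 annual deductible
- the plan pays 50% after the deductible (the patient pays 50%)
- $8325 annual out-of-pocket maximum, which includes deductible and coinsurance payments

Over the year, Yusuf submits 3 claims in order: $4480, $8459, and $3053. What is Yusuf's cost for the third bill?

#1 ($4480): $2527 to deductible, leaving $1953; 50% of $1953 = $976.50. Patient pays $3503.50; OOP now $3503.50.
#2 ($8459): 50% coinsurance on $8459 = $4229.50. Cost to patient: $4229.50. OOP to date $7733.
#3 ($3053): 50% coinsurance on $3053 = $1526.50. That would push OOP to $9259.50, over the $8325 cap, so patient pays $8325 − $7733 = $592.

$592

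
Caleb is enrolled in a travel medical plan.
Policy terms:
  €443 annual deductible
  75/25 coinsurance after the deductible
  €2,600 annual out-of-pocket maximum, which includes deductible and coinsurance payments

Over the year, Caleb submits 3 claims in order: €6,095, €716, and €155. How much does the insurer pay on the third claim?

Claim 1 — €6,095: €443 to deductible, leaving €5,652; 25% of €5,652 = €1,413. Cost to traveler: €1,856. OOP to date €1,856. Insurer: €6,095 − €1,856 = €4,239.
Claim 2 — €716: deductible met; 25% of €716 = €179. Cost to traveler: €179. OOP to date €2,035. Insurer: €716 − €179 = €537.
Claim 3 — €155: 25% coinsurance on €155 = €38.75. Traveler owes €38.75 (running OOP €2,073.75). Plan pays €155 − €38.75 = €116.25.

€116.25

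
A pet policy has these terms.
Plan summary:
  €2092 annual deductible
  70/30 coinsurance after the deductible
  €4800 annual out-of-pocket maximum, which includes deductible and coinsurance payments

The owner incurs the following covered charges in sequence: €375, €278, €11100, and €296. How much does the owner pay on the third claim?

#1 (€375): all of it applies to the deductible. Cost to owner: €375. OOP to date €375.
#2 (€278): fully absorbed by the deductible. Cost to owner: €278. OOP to date €653.
#3 (€11100): €1439 to deductible, leaving €9661; owner's 30% is €2898.30. Deductible plus coinsurance: €1439 + €2898.30 = €4337.30. OOP would hit €4990.30 > €4800, so the cap limits the owner to €4800 − €653 = €4147.

€4147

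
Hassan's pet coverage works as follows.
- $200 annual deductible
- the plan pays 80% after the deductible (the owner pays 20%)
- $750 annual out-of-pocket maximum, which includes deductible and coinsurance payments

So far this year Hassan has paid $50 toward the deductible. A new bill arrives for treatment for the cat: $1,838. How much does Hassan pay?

Remaining deductible: $200 − $50 = $150.
The remaining $1,688 (= $1,838 − $150) moves to coinsurance.
Coinsurance: $1,688 × 20% = $337.60.
That puts the owner's cost at $150 + $337.60 = $487.60 before any cap.
Year-to-date out-of-pocket becomes $50 + $487.60 = $537.60, still under the $750 maximum, so no cap applies.

$487.60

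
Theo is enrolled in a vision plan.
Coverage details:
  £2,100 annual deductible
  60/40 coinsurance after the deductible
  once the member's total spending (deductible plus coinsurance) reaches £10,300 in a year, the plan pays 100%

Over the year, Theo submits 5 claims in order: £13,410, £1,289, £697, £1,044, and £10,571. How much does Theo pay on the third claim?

#1 (£13,410): deductible takes £2,100, £11,310 remains; coinsurance £11,310 × 40% = £4,524. Member pays £6,624; OOP now £6,624.
#2 (£1,289): 40% coinsurance on £1,289 = £515.60. Member owes £515.60 (running OOP £7,139.60).
#3 (£697): deductible met; 40% of £697 = £278.80. Member owes £278.80 (running OOP £7,418.40).

£278.80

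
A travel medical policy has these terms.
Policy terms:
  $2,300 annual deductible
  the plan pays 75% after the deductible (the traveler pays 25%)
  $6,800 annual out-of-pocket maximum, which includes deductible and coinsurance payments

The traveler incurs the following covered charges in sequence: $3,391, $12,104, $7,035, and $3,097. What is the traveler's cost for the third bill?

$1,201.25

Claim 1 — $3,391: deductible takes $2,300, $1,091 remains; traveler's 25% is $272.75. Cost to traveler: $2,572.75. OOP to date $2,572.75.
Claim 2 — $12,104: deductible already satisfied, so traveler's share is 25% × $12,104 = $3,026. Traveler pays $3,026; OOP now $5,598.75.
Claim 3 — $7,035: 25% coinsurance on $7,035 = $1,758.75. That would push OOP to $7,357.50, over the $6,800 cap, so traveler pays $6,800 − $5,598.75 = $1,201.25.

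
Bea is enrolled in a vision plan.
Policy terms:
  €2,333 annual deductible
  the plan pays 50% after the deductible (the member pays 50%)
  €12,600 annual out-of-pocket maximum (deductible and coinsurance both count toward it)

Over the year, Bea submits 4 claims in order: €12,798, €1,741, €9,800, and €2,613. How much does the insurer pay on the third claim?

Bill 1, €12,798: €2,333 to deductible, leaving €10,465; member's 50% is €5,232.50. Member pays €7,565.50; OOP now €7,565.50. Plan pays €12,798 − €7,565.50 = €5,232.50.
Bill 2, €1,741: deductible already satisfied, so member's share is 50% × €1,741 = €870.50. Member owes €870.50 (running OOP €8,436). Insurer: €1,741 − €870.50 = €870.50.
Bill 3, €9,800: deductible met; 50% of €9,800 = €4,900. That would push OOP to €13,336, over the €12,600 cap, so member pays €12,600 − €8,436 = €4,164. Insurer: €9,800 − €4,164 = €5,636.

€5,636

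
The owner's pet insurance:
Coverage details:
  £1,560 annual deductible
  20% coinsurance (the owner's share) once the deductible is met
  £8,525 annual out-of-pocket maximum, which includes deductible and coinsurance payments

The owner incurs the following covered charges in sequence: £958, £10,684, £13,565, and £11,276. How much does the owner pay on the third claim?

Claim 1 (£958): all of it applies to the deductible. Owner owes £958 (running OOP £958).
Claim 2 (£10,684): £602 finishes the deductible; £10,082 goes to coinsurance; coinsurance £10,082 × 20% = £2,016.40. Owner owes £2,618.40 (running OOP £3,576.40).
Claim 3 (£13,565): deductible met; 20% of £13,565 = £2,713. Owner owes £2,713 (running OOP £6,289.40).

£2,713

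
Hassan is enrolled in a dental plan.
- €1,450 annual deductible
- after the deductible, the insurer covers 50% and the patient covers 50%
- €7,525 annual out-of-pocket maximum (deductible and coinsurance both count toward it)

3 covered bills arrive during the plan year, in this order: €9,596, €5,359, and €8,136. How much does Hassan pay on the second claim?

Bill 1, €9,596: deductible takes €1,450, €8,146 remains; patient's 50% is €4,073. Patient pays €5,523; OOP now €5,523.
Bill 2, €5,359: deductible met; 50% of €5,359 = €2,679.50. Adding that to €5,523 gives €8,202.50, past the €7,525 cap; patient pays only €7,525 − €5,523 = €2,002.

€2,002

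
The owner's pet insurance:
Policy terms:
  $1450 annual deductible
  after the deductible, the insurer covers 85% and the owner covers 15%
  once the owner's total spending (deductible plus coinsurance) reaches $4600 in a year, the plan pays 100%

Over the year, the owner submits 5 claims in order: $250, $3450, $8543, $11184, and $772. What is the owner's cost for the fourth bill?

$1531.05

Claim 1 ($250): all of it applies to the deductible. Cost to owner: $250. OOP to date $250.
Claim 2 ($3450): $1200 finishes the deductible; $2250 goes to coinsurance; coinsurance $2250 × 15% = $337.50. Owner pays $1537.50; OOP now $1787.50.
Claim 3 ($8543): deductible already satisfied, so owner's share is 15% × $8543 = $1281.45. Cost to owner: $1281.45. OOP to date $3068.95.
Claim 4 ($11184): deductible already satisfied, so owner's share is 15% × $11184 = $1677.60. Adding that to $3068.95 gives $4746.55, past the $4600 cap; owner pays only $4600 − $3068.95 = $1531.05.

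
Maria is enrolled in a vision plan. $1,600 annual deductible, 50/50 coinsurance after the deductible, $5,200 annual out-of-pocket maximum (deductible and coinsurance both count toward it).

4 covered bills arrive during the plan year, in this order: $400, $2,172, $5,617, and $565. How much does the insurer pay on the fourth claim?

$282.50

Bill 1, $400: entire amount goes to the deductible. Cost to member: $400. OOP to date $400. Plan pays $400 − $400 = $0.
Bill 2, $2,172: $1,200 finishes the deductible; $972 goes to coinsurance; 50% of $972 = $486. Cost to member: $1,686. OOP to date $2,086. Insurer: $2,172 − $1,686 = $486.
Bill 3, $5,617: deductible met; 50% of $5,617 = $2,808.50. Member pays $2,808.50; OOP now $4,894.50. Plan pays $5,617 − $2,808.50 = $2,808.50.
Bill 4, $565: deductible met; 50% of $565 = $282.50. Cost to member: $282.50. OOP to date $5,177. Insurer: $565 − $282.50 = $282.50.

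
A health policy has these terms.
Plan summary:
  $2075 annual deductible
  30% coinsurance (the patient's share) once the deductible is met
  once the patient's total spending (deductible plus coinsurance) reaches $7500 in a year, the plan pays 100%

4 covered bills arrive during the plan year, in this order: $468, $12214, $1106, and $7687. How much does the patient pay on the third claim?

$331.80

Claim 1 — $468: entire amount goes to the deductible. Cost to patient: $468. OOP to date $468.
Claim 2 — $12214: deductible takes $1607, $10607 remains; patient's 30% is $3182.10. Patient pays $4789.10; OOP now $5257.10.
Claim 3 — $1106: deductible already satisfied, so patient's share is 30% × $1106 = $331.80. Patient pays $331.80; OOP now $5588.90.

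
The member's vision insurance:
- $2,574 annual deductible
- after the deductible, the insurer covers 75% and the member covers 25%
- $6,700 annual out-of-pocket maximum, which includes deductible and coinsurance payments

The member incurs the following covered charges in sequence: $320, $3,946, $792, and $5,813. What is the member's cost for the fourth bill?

Bill 1, $320: entire amount goes to the deductible. Member pays $320; OOP now $320.
Bill 2, $3,946: $2,254 finishes the deductible; $1,692 goes to coinsurance; member's 25% is $423. Member owes $2,677 (running OOP $2,997).
Bill 3, $792: deductible already satisfied, so member's share is 25% × $792 = $198. Cost to member: $198. OOP to date $3,195.
Bill 4, $5,813: 25% coinsurance on $5,813 = $1,453.25. Member owes $1,453.25 (running OOP $4,648.25).

$1,453.25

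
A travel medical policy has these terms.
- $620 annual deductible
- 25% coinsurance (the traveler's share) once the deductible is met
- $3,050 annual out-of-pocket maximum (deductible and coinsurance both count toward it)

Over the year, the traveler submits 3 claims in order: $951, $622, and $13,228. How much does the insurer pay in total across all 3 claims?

$11,751

#1 ($951): deductible takes $620, $331 remains; coinsurance $331 × 25% = $82.75. Traveler pays $702.75; OOP now $702.75. Plan pays $951 − $702.75 = $248.25.
#2 ($622): deductible met; 25% of $622 = $155.50. Traveler owes $155.50 (running OOP $858.25). Insurer: $622 − $155.50 = $466.50.
#3 ($13,228): deductible met; 25% of $13,228 = $3,307. OOP would hit $4,165.25 > $3,050, so the cap limits the traveler to $3,050 − $858.25 = $2,191.75. Plan pays $13,228 − $2,191.75 = $11,036.25.
Insurer total = bills − traveler's total = $14,801 − $3,050 = $11,751.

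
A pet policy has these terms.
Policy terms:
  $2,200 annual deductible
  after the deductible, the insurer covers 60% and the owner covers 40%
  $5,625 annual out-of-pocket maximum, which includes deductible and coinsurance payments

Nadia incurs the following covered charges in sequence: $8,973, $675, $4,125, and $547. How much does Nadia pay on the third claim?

Bill 1, $8,973: $2,200 to deductible, leaving $6,773; coinsurance $6,773 × 40% = $2,709.20. Owner pays $4,909.20; OOP now $4,909.20.
Bill 2, $675: 40% coinsurance on $675 = $270. Owner owes $270 (running OOP $5,179.20).
Bill 3, $4,125: deductible already satisfied, so owner's share is 40% × $4,125 = $1,650. That would push OOP to $6,829.20, over the $5,625 cap, so owner pays $5,625 − $5,179.20 = $445.80.

$445.80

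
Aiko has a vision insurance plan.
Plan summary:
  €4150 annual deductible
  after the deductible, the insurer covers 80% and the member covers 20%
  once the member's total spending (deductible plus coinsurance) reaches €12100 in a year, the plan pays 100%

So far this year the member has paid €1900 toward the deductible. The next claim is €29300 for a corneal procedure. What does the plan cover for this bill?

€21640

Deductible still to meet: €4150 − €1900 = €2250.
The remaining €27050 (= €29300 − €2250) moves to coinsurance.
Member's 20% share of €27050 is €5410.
Member responsibility before any cap: €2250 + €5410 = €7660.
Total out-of-pocket so far would be €1900 + €7660 = €9560, below the €12100 cap — no reduction.
Insurer pays the balance: €29300 − €7660 = €21640.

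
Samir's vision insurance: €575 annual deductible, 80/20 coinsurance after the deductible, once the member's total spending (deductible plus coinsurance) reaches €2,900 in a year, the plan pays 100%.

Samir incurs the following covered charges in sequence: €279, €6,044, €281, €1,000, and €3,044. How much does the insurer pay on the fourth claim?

Claim 1 (€279): fully absorbed by the deductible. Member owes €279 (running OOP €279). Plan pays €279 − €279 = €0.
Claim 2 (€6,044): €296 finishes the deductible; €5,748 goes to coinsurance; 20% of €5,748 = €1,149.60. Member owes €1,445.60 (running OOP €1,724.60). Plan pays €6,044 − €1,445.60 = €4,598.40.
Claim 3 (€281): deductible met; 20% of €281 = €56.20. Member owes €56.20 (running OOP €1,780.80). Plan pays €281 − €56.20 = €224.80.
Claim 4 (€1,000): deductible met; 20% of €1,000 = €200. Cost to member: €200. OOP to date €1,980.80. Insurer: €1,000 − €200 = €800.

€800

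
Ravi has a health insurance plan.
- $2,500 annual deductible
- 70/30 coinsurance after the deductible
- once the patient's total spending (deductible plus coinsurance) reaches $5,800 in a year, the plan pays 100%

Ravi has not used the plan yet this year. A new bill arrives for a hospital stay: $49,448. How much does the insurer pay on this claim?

$43,648

Deductible not yet touched, so the first $2,500 of the bill goes to the deductible.
That leaves $49,448 − $2,500 = $46,948 for coinsurance.
Coinsurance: $46,948 × 30% = $14,084.40.
Patient responsibility before any cap: $2,500 + $14,084.40 = $16,584.40.
That would bring total out-of-pocket to $16,584.40, past the $5,800 cap. The patient is capped at $5,800 − $0 = $5,800 on this claim.
The plan picks up $49,448 − $5,800 = $43,648.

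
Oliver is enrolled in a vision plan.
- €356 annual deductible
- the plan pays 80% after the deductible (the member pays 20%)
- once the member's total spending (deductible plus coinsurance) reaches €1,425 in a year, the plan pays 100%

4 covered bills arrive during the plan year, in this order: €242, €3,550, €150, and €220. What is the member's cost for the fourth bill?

Claim 1 — €242: all of it applies to the deductible. Cost to member: €242. OOP to date €242.
Claim 2 — €3,550: €114 finishes the deductible; €3,436 goes to coinsurance; member's 20% is €687.20. Member owes €801.20 (running OOP €1,043.20).
Claim 3 — €150: deductible met; 20% of €150 = €30. Member owes €30 (running OOP €1,073.20).
Claim 4 — €220: deductible met; 20% of €220 = €44. Member owes €44 (running OOP €1,117.20).

€44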